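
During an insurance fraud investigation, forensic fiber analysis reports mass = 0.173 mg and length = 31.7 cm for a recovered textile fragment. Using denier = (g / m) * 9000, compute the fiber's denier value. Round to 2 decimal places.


Denier calculation:
Mass in grams = 0.173 mg / 1000 = 0.000173 g
Length in meters = 31.7 cm / 100 = 0.317 m
Linear density = mass / length = 0.000173 / 0.317 = 0.00054574 g/m
Denier = (g/m) * 9000 = 0.00054574 * 9000 = 4.91

4.91


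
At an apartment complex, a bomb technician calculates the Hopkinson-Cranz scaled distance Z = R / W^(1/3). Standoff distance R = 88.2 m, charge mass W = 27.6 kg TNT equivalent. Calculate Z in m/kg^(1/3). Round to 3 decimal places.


Scaled distance calculation:
W^(1/3) = 27.6^(1/3) = 3.02206
Z = R / W^(1/3) = 88.2 / 3.02206
Z = 29.185 m/kg^(1/3)

29.185


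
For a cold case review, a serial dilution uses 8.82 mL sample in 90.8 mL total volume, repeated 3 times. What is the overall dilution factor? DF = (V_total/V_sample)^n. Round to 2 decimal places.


Dilution factor calculation:
Single dilution = V_total / V_sample = 90.8 / 8.82 ≈ 10.294785
Number of dilutions = 3
Total DF = (90.8 / 8.82)^3 (full precision, rounded at the end) = 1091.07

1091.07


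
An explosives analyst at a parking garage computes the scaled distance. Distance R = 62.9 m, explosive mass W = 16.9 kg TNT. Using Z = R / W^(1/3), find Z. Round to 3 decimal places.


Scaled distance calculation:
W^(1/3) = 16.9^(1/3) = 2.56623
Z = R / W^(1/3) = 62.9 / 2.56623
Z = 24.511 m/kg^(1/3)

24.511


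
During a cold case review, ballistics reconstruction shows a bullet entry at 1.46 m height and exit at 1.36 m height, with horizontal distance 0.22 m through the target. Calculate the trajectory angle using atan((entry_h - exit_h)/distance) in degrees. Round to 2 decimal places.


Bullet trajectory angle:
Height difference = 1.46 - 1.36 = 0.1 m
angle = atan(0.1 / 0.22)
angle = atan(0.454545)
angle = 24.44 degrees

24.44


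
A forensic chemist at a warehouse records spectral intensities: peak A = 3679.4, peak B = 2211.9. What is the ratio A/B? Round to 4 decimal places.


Spectral peak ratio:
Peak A = 3679.4 counts
Peak B = 2211.9 counts
Ratio = 3679.4 / 2211.9 = 1.6635

1.6635


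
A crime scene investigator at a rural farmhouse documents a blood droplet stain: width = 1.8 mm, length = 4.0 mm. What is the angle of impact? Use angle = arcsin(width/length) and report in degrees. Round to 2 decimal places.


Blood spatter impact angle calculation:
width / length = 1.8 / 4.0 = 0.45
angle = arcsin(0.45)
angle = 26.74 degrees

26.74


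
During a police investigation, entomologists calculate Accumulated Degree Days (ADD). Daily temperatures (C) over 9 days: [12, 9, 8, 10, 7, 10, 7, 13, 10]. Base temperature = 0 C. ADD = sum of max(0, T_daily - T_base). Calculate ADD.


Computing ADD day by day:
Day 1: max(0, 12 - 0) = 12
Day 2: max(0, 9 - 0) = 9
Day 3: max(0, 8 - 0) = 8
Day 4: max(0, 10 - 0) = 10
Day 5: max(0, 7 - 0) = 7
Day 6: max(0, 10 - 0) = 10
Day 7: max(0, 7 - 0) = 7
Day 8: max(0, 13 - 0) = 13
Day 9: max(0, 10 - 0) = 10
Total ADD = 86

86


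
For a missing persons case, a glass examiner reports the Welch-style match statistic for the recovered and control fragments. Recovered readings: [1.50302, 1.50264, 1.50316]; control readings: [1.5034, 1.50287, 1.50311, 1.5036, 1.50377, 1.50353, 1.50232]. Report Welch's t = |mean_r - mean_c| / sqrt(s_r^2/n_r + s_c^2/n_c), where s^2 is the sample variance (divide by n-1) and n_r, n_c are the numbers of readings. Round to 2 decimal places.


Welch's t-criterion for glass RI comparison:
Recovered mean = sum / n_r = 4.50882 / 3 = 1.50294
Control mean = sum / n_c = 10.5226 / 7 = 1.5032286
Recovered sample variance s_r^2 = 7.24e-08
Control sample variance s_c^2 = 2.53248e-07
Welch SE (unpooled) = sqrt(s_r^2/n_r + s_c^2/n_c) = sqrt(2.41333e-08 + 3.61782e-08) = sqrt(6.03115e-08) = 0.000245584
|mean_r - mean_c| = 0.000288571
t = 0.000288571 / 0.000245584 = 1.18

1.18


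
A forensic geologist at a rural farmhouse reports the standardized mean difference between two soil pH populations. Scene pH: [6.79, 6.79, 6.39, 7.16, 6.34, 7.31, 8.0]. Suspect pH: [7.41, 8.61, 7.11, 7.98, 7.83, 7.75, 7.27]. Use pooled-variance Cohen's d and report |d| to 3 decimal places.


Pooled-variance Cohen's d for soil pH comparison:
Scene mean = 48.78 / 7 = 6.968571
Suspect mean = 53.96 / 7 = 7.708571
Scene sample variance s_s^2 = 0.335114
Suspect sample variance s_c^2 = 0.257081
Pooled variance = ((n_s-1)*s_s^2 + (n_c-1)*s_c^2) / (n_s + n_c - 2) = 0.296098
Pooled SD = sqrt(0.296098) = 0.544149
Mean difference = -0.74
|d| = |-0.74| / 0.544149 = 1.360

1.360


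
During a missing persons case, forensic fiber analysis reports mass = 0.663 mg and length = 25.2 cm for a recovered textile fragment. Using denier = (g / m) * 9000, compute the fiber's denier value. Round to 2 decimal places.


Denier calculation:
Mass in grams = 0.663 mg / 1000 = 0.000663 g
Length in meters = 25.2 cm / 100 = 0.252 m
Linear density = mass / length = 0.000663 / 0.252 = 0.00263095 g/m
Denier = (g/m) * 9000 = 0.00263095 * 9000 = 23.68

23.68


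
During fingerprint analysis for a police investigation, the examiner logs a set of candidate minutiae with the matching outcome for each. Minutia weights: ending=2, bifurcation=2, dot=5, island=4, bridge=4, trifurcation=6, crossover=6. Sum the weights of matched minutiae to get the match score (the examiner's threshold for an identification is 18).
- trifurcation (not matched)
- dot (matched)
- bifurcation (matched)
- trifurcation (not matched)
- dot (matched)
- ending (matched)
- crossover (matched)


Weighted minutiae match score:
  trifurcation: not matched, +0
  dot: matched, +5 (running total 5)
  bifurcation: matched, +2 (running total 7)
  trifurcation: not matched, +0
  dot: matched, +5 (running total 12)
  ending: matched, +2 (running total 14)
  crossover: matched, +6 (running total 20)
Total score = 20
Threshold = 18; verdict = identification

20


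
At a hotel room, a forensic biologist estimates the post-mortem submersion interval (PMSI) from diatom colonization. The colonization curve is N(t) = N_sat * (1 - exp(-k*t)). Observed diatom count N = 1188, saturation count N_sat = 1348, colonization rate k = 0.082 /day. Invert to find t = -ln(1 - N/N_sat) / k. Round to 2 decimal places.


PMSI from diatom colonization curve:
N / N_sat = 1188 / 1348 = 0.881306
1 - N/N_sat = 0.118694
ln(1 - N/N_sat) = -2.131207
t = -ln(1 - N/N_sat) / k = -(-2.131207) / 0.082 = 25.99 days

25.99


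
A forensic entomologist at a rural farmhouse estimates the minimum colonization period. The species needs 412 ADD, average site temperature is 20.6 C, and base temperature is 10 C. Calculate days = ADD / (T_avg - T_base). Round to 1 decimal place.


Insect development time:
Effective temperature = avg_temp - T_base = 20.6 - 10 = 10.6 C
Days = ADD / effective_temp = 412 / 10.6 = 38.9 days

38.9


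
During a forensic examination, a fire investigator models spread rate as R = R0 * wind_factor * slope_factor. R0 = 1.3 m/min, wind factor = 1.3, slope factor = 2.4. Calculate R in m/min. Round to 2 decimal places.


Fire spread rate calculation:
R = R0 * wind_factor * slope_factor
= 1.3 * 1.3 * 2.4
= 1.69 * 2.4
= 4.06 m/min

4.06


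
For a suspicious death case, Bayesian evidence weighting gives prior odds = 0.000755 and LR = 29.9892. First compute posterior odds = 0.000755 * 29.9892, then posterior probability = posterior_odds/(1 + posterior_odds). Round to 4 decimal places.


Bayesian evidence evaluation:
Posterior odds = prior_odds * LR = 0.000755 * 29.9892 = 0.02264185
Posterior probability = posterior_odds / (1 + posterior_odds)
= 0.02264185 / (1 + 0.02264185)
= 0.02264185 / 1.02264185
= 0.0221

0.0221


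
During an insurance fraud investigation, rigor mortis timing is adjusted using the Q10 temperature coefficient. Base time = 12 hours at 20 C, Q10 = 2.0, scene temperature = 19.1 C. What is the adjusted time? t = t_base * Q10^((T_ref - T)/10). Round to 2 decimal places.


Rigor mortis time adjustment:
Exponent = (T_ref - T_actual) / 10 = (20 - 19.1) / 10 = 0.09
Q10 factor = 2.0^0.09 = 1.06437
t_adjusted = 12 * 1.06437 = 12.77 hours

12.77


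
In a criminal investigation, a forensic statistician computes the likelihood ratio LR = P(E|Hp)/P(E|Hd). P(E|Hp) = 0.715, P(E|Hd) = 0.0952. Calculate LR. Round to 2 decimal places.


Likelihood ratio calculation:
LR = P(E|Hp) / P(E|Hd)
LR = 0.715 / 0.0952
LR = 7.51

7.51


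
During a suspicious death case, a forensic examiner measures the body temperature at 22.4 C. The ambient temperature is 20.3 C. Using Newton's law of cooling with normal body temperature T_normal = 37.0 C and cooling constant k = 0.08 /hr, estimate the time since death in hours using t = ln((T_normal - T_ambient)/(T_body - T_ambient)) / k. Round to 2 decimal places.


Using Newton's law of cooling:
t = ln((T_normal - T_ambient) / (T_body - T_ambient)) / k
T_normal - T_ambient = 16.7
T_body - T_ambient = 2.1
Ratio = 7.952381
ln(ratio) = 2.073471
t = 2.073471 / 0.08 = 25.92 hours

25.92


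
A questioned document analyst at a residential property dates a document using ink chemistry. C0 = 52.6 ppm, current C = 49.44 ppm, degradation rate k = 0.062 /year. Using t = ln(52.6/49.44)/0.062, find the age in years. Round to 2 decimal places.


Document age estimation:
C0/C = 52.6 / 49.44 = 1.063916
ln(C0/C) = 0.061956
t = 0.061956 / 0.062 = 1.00 years

1.00


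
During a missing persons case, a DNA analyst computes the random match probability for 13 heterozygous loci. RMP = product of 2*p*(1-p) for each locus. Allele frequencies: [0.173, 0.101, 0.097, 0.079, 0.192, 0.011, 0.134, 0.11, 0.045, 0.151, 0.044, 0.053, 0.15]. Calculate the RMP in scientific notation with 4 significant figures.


Computing RMP for 13 loci:
Locus 1: 2 * 0.173 * 0.827 = 0.286142
Locus 2: 2 * 0.101 * 0.899 = 0.181598
Locus 3: 2 * 0.097 * 0.903 = 0.175182
Locus 4: 2 * 0.079 * 0.921 = 0.145518
Locus 5: 2 * 0.192 * 0.808 = 0.310272
Locus 6: 2 * 0.011 * 0.989 = 0.021758
Locus 7: 2 * 0.134 * 0.866 = 0.232088
Locus 8: 2 * 0.11 * 0.89 = 0.1958
Locus 9: 2 * 0.045 * 0.955 = 0.08595
Locus 10: 2 * 0.151 * 0.849 = 0.256398
Locus 11: 2 * 0.044 * 0.956 = 0.084128
Locus 12: 2 * 0.053 * 0.947 = 0.100382
Locus 13: 2 * 0.15 * 0.85 = 0.255
RMP = 1.929e-11

1.929e-11


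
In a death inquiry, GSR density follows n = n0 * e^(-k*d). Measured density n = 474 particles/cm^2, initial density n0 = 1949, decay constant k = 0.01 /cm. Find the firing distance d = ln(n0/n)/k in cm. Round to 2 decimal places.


GSR distance calculation:
n0/n = 1949 / 474 = 4.111814
ln(n0/n) = 1.413864
d = 1.413864 / 0.01 = 141.39 cm

141.39


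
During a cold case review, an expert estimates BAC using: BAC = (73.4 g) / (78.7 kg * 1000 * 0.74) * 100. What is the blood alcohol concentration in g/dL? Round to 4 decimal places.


Applying the Widmark formula:
BAC = (dose_g / (body_wt * 1000 * r)) * 100
Denominator = 78.7 * 1000 * 0.74 = 58238
BAC = (73.4 / 58238) * 100
BAC = 0.1260 g/dL

0.1260


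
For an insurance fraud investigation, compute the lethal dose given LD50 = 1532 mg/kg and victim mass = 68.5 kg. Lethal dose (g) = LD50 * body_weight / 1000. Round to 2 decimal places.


Lethal dose calculation:
Lethal dose = LD50 * body_weight / 1000
= 1532 * 68.5 / 1000
= 104942 / 1000
= 104.94 g

104.94


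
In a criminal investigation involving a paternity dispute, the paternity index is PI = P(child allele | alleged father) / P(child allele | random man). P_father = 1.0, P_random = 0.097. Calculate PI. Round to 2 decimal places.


Paternity Index calculation:
PI = P(allele|father) / P(allele|random)
PI = 1.0 / 0.097
PI = 10.31

10.31


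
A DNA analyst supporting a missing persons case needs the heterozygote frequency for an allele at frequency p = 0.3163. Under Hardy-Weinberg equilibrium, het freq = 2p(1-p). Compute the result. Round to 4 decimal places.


Hardy-Weinberg heterozygote frequency:
q = 1 - p = 1 - 0.3163 = 0.6837
2pq = 2 * 0.3163 * 0.6837 = 0.4325

0.4325


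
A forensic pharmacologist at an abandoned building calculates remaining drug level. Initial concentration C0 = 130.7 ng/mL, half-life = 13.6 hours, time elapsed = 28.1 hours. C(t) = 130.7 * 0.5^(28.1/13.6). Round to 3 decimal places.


Drug concentration decay:
Number of half-lives = t / t_half = 28.1 / 13.6 = 2.066176
Decay factor = 0.5^2.066176 = 0.2387916
C(t) = 130.7 * 0.2387916 = 31.210 ng/mL

31.210


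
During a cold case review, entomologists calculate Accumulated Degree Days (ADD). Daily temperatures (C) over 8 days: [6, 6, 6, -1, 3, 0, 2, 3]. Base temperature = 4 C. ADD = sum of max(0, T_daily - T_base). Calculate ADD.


Computing ADD day by day:
Day 1: max(0, 6 - 4) = 2
Day 2: max(0, 6 - 4) = 2
Day 3: max(0, 6 - 4) = 2
Day 4: max(0, -1 - 4) = 0
Day 5: max(0, 3 - 4) = 0
Day 6: max(0, 0 - 4) = 0
Day 7: max(0, 2 - 4) = 0
Day 8: max(0, 3 - 4) = 0
Total ADD = 6

6


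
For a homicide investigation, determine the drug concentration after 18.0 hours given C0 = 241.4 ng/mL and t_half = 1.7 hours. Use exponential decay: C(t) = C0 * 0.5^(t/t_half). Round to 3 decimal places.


Drug concentration decay:
Number of half-lives = t / t_half = 18.0 / 1.7 = 10.588235
Decay factor = 0.5^10.588235 = 0.00064957
C(t) = 241.4 * 0.00064957 = 0.157 ng/mL

0.157


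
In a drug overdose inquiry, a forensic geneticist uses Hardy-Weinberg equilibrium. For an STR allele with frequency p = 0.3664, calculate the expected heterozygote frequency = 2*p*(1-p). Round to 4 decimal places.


Hardy-Weinberg heterozygote frequency:
q = 1 - p = 1 - 0.3664 = 0.6336
2pq = 2 * 0.3664 * 0.6336 = 0.4643

0.4643


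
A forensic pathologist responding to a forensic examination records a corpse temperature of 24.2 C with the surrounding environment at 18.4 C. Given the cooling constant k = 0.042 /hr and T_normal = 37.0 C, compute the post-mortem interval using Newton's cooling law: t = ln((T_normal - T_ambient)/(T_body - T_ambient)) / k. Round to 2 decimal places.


Using Newton's law of cooling:
t = ln((T_normal - T_ambient) / (T_body - T_ambient)) / k
T_normal - T_ambient = 18.6
T_body - T_ambient = 5.8
Ratio = 3.206897
ln(ratio) = 1.165304
t = 1.165304 / 0.042 = 27.75 hours

27.75


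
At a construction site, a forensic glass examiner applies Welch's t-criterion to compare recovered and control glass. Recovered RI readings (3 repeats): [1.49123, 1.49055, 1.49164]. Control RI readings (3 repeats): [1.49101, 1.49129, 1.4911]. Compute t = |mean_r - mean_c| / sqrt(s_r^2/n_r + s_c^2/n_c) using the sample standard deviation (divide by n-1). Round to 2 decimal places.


Welch's t-criterion for glass RI comparison:
Recovered mean = sum / n_r = 4.47342 / 3 = 1.49114
Control mean = sum / n_c = 4.4734 / 3 = 1.4911333
Recovered sample variance s_r^2 = 3.031e-07
Control sample variance s_c^2 = 2.04333e-08
Welch SE (unpooled) = sqrt(s_r^2/n_r + s_c^2/n_c) = sqrt(1.01033e-07 + 6.81111e-09) = sqrt(1.07844e-07) = 0.000328396
|mean_r - mean_c| = 6.66667e-06
t = 6.66667e-06 / 0.000328396 = 0.02

0.02


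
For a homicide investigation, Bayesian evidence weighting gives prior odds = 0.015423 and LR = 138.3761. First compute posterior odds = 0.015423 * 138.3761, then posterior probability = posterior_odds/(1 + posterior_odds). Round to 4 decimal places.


Bayesian evidence evaluation:
Posterior odds = prior_odds * LR = 0.015423 * 138.3761 = 2.134175
Posterior probability = posterior_odds / (1 + posterior_odds)
= 2.134175 / (1 + 2.134175)
= 2.134175 / 3.134175
= 0.6809

0.6809


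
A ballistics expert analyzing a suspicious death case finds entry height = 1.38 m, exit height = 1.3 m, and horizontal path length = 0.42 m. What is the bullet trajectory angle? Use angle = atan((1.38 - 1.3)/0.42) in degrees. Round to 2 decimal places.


Bullet trajectory angle:
Height difference = 1.38 - 1.3 = 0.08 m
angle = atan(0.08 / 0.42)
angle = atan(0.190476)
angle = 10.78 degrees

10.78


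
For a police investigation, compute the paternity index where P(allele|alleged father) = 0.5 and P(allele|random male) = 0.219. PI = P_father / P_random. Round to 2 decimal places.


Paternity Index calculation:
PI = P(allele|father) / P(allele|random)
PI = 0.5 / 0.219
PI = 2.28

2.28


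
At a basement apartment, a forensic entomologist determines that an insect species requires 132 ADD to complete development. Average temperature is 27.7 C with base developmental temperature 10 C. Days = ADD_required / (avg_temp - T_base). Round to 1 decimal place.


Insect development time:
Effective temperature = avg_temp - T_base = 27.7 - 10 = 17.7 C
Days = ADD / effective_temp = 132 / 17.7 = 7.5 days

7.5


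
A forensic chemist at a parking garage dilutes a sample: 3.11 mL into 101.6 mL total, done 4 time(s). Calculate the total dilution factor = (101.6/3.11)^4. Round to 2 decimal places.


Dilution factor calculation:
Single dilution = V_total / V_sample = 101.6 / 3.11 ≈ 32.66881
Number of dilutions = 4
Total DF = (101.6 / 3.11)^4 (full precision, rounded at the end) = 1139025.05

1139025.05


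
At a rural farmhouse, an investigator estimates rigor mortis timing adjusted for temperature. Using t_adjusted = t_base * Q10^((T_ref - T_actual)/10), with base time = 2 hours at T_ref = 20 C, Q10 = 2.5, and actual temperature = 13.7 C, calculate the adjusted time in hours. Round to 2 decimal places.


Rigor mortis time adjustment:
Exponent = (T_ref - T_actual) / 10 = (20 - 13.7) / 10 = 0.63
Q10 factor = 2.5^0.63 = 1.78116
t_adjusted = 2 * 1.78116 = 3.56 hours

3.56


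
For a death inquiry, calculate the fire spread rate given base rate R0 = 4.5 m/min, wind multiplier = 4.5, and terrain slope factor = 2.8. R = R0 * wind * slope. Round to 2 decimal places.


Fire spread rate calculation:
R = R0 * wind_factor * slope_factor
= 4.5 * 4.5 * 2.8
= 20.25 * 2.8
= 56.70 m/min

56.70


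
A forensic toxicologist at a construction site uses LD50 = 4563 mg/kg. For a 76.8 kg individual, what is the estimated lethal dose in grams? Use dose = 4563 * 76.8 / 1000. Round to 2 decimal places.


Lethal dose calculation:
Lethal dose = LD50 * body_weight / 1000
= 4563 * 76.8 / 1000
= 350438.4 / 1000
= 350.44 g

350.44


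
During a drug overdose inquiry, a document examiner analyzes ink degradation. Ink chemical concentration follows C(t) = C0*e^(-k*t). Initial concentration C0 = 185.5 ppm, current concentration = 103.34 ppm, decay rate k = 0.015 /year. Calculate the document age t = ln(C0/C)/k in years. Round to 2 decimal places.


Document age estimation:
C0/C = 185.5 / 103.34 = 1.795045
ln(C0/C) = 0.58503
t = 0.58503 / 0.015 = 39.00 years

39.00


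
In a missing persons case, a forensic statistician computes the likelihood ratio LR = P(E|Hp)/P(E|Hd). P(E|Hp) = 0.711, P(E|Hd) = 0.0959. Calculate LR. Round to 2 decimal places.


Likelihood ratio calculation:
LR = P(E|Hp) / P(E|Hd)
LR = 0.711 / 0.0959
LR = 7.41

7.41


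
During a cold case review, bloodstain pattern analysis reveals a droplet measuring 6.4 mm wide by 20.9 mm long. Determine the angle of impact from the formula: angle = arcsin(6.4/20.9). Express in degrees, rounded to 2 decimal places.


Blood spatter impact angle calculation:
width / length = 6.4 / 20.9 = 0.30622
angle = arcsin(0.30622)
angle = 17.83 degrees

17.83


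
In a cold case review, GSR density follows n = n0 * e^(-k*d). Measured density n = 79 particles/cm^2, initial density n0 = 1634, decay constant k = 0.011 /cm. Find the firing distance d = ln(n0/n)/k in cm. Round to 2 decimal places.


GSR distance calculation:
n0/n = 1634 / 79 = 20.683544
ln(n0/n) = 3.029338
d = 3.029338 / 0.011 = 275.39 cm

275.39


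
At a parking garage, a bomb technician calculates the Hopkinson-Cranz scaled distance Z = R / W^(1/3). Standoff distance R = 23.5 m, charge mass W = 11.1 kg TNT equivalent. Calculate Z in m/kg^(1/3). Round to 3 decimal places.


Scaled distance calculation:
W^(1/3) = 11.1^(1/3) = 2.230699
Z = R / W^(1/3) = 23.5 / 2.230699
Z = 10.535 m/kg^(1/3)

10.535


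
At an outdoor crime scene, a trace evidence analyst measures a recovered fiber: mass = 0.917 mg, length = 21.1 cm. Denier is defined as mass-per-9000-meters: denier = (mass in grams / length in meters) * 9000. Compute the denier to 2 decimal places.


Denier calculation:
Mass in grams = 0.917 mg / 1000 = 0.000917 g
Length in meters = 21.1 cm / 100 = 0.211 m
Linear density = mass / length = 0.000917 / 0.211 = 0.00434597 g/m
Denier = (g/m) * 9000 = 0.00434597 * 9000 = 39.11

39.11


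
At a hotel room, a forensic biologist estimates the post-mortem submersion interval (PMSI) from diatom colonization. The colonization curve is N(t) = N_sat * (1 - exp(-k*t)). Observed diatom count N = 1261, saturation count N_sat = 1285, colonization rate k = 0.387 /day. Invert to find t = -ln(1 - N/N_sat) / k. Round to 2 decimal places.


PMSI from diatom colonization curve:
N / N_sat = 1261 / 1285 = 0.981323
1 - N/N_sat = 0.018677
ln(1 - N/N_sat) = -3.980462
t = -ln(1 - N/N_sat) / k = -(-3.980462) / 0.387 = 10.29 days

10.29


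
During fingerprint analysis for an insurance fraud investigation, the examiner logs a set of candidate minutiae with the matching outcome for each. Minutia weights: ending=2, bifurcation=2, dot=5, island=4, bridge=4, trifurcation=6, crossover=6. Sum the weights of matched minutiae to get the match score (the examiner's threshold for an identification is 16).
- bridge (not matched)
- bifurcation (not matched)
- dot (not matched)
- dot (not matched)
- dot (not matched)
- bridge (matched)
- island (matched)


Weighted minutiae match score:
  bridge: not matched, +0
  bifurcation: not matched, +0
  dot: not matched, +0
  dot: not matched, +0
  dot: not matched, +0
  bridge: matched, +4 (running total 4)
  island: matched, +4 (running total 8)
Total score = 8
Threshold = 16; verdict = inconclusive

8


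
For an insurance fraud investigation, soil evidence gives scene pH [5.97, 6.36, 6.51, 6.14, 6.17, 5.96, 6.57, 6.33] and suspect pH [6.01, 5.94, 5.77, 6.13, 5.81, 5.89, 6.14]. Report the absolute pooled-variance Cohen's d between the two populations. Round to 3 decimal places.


Pooled-variance Cohen's d for soil pH comparison:
Scene mean = 50.01 / 8 = 6.25125
Suspect mean = 41.69 / 7 = 5.955714
Scene sample variance s_s^2 = 0.052784
Suspect sample variance s_c^2 = 0.021262
Pooled variance = ((n_s-1)*s_s^2 + (n_c-1)*s_c^2) / (n_s + n_c - 2) = 0.038235
Pooled SD = sqrt(0.038235) = 0.195538
Mean difference = 0.295536
|d| = |0.295536| / 0.195538 = 1.511

1.511


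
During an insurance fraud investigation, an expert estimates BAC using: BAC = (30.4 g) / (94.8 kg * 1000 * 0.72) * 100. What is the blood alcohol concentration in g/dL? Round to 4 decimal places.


Applying the Widmark formula:
BAC = (dose_g / (body_wt * 1000 * r)) * 100
Denominator = 94.8 * 1000 * 0.72 = 68256
BAC = (30.4 / 68256) * 100
BAC = 0.0445 g/dL

0.0445


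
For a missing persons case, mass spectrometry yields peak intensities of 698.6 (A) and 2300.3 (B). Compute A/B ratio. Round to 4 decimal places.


Spectral peak ratio:
Peak A = 698.6 counts
Peak B = 2300.3 counts
Ratio = 698.6 / 2300.3 = 0.3037

0.3037


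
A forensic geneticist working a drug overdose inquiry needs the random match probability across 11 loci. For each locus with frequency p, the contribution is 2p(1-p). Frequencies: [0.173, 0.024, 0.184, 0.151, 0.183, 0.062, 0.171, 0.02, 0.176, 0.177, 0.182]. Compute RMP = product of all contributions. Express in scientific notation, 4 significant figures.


Computing RMP for 11 loci:
Locus 1: 2 * 0.173 * 0.827 = 0.286142
Locus 2: 2 * 0.024 * 0.976 = 0.046848
Locus 3: 2 * 0.184 * 0.816 = 0.300288
Locus 4: 2 * 0.151 * 0.849 = 0.256398
Locus 5: 2 * 0.183 * 0.817 = 0.299022
Locus 6: 2 * 0.062 * 0.938 = 0.116312
Locus 7: 2 * 0.171 * 0.829 = 0.283518
Locus 8: 2 * 0.02 * 0.98 = 0.0392
Locus 9: 2 * 0.176 * 0.824 = 0.290048
Locus 10: 2 * 0.177 * 0.823 = 0.291342
Locus 11: 2 * 0.182 * 0.818 = 0.297752
RMP = 1.004e-08

1.004e-08


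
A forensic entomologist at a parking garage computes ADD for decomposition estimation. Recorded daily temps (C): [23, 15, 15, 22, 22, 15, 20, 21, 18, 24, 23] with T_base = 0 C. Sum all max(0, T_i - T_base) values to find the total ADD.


Computing ADD day by day:
Day 1: max(0, 23 - 0) = 23
Day 2: max(0, 15 - 0) = 15
Day 3: max(0, 15 - 0) = 15
Day 4: max(0, 22 - 0) = 22
Day 5: max(0, 22 - 0) = 22
Day 6: max(0, 15 - 0) = 15
Day 7: max(0, 20 - 0) = 20
Day 8: max(0, 21 - 0) = 21
Day 9: max(0, 18 - 0) = 18
Day 10: max(0, 24 - 0) = 24
Day 11: max(0, 23 - 0) = 23
Total ADD = 218

218


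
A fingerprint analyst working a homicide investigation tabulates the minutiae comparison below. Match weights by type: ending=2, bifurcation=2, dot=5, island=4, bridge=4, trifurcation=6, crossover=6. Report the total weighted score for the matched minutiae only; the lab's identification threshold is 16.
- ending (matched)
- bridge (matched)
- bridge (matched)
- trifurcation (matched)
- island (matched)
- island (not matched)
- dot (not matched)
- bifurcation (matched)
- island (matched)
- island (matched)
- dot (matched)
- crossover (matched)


Weighted minutiae match score:
  ending: matched, +2 (running total 2)
  bridge: matched, +4 (running total 6)
  bridge: matched, +4 (running total 10)
  trifurcation: matched, +6 (running total 16)
  island: matched, +4 (running total 20)
  island: not matched, +0
  dot: not matched, +0
  bifurcation: matched, +2 (running total 22)
  island: matched, +4 (running total 26)
  island: matched, +4 (running total 30)
  dot: matched, +5 (running total 35)
  crossover: matched, +6 (running total 41)
Total score = 41
Threshold = 16; verdict = identification

41


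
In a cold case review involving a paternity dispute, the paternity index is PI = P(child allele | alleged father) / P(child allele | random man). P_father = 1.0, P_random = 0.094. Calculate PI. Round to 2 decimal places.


Paternity Index calculation:
PI = P(allele|father) / P(allele|random)
PI = 1.0 / 0.094
PI = 10.64

10.64


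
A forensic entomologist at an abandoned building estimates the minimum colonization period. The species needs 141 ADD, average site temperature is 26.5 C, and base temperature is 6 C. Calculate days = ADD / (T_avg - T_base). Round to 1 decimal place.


Insect development time:
Effective temperature = avg_temp - T_base = 26.5 - 6 = 20.5 C
Days = ADD / effective_temp = 141 / 20.5 = 6.9 days

6.9


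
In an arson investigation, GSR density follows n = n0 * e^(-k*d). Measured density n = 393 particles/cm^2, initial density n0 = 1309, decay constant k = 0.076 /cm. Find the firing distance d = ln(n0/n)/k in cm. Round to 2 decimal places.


GSR distance calculation:
n0/n = 1309 / 393 = 3.330789
ln(n0/n) = 1.203209
d = 1.203209 / 0.076 = 15.83 cm

15.83


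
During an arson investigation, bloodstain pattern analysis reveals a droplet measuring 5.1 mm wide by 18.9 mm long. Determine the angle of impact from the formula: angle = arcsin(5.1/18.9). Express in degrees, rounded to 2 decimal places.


Blood spatter impact angle calculation:
width / length = 5.1 / 18.9 = 0.269841
angle = arcsin(0.269841)
angle = 15.65 degrees

15.65


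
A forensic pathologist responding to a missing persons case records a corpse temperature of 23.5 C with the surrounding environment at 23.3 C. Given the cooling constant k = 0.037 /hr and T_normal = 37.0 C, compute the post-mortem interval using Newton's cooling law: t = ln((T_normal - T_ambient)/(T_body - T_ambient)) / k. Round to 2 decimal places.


Using Newton's law of cooling:
t = ln((T_normal - T_ambient) / (T_body - T_ambient)) / k
T_normal - T_ambient = 13.7
T_body - T_ambient = 0.2
Ratio = 68.5
ln(ratio) = 4.226834
t = 4.226834 / 0.037 = 114.24 hours

114.24


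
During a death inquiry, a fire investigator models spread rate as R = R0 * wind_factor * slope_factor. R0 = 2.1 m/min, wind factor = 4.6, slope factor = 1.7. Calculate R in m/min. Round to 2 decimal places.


Fire spread rate calculation:
R = R0 * wind_factor * slope_factor
= 2.1 * 4.6 * 1.7
= 9.66 * 1.7
= 16.42 m/min

16.42


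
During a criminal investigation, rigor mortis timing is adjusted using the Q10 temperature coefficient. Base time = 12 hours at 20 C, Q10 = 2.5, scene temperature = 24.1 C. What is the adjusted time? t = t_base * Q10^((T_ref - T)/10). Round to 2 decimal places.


Rigor mortis time adjustment:
Exponent = (T_ref - T_actual) / 10 = (20 - 24.1) / 10 = -0.41
Q10 factor = 2.5^-0.41 = 0.68682
t_adjusted = 12 * 0.68682 = 8.24 hours

8.24


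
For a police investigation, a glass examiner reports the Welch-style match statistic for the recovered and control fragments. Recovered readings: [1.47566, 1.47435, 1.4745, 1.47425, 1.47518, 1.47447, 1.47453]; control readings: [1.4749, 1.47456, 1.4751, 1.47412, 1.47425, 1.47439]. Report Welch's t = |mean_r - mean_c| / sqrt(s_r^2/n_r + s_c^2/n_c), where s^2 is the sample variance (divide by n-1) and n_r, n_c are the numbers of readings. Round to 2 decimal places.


Welch's t-criterion for glass RI comparison:
Recovered mean = sum / n_r = 10.32294 / 7 = 1.4747057
Control mean = sum / n_c = 8.84732 / 6 = 1.4745533
Recovered sample variance s_r^2 = 2.66429e-07
Control sample variance s_c^2 = 1.45107e-07
Welch SE (unpooled) = sqrt(s_r^2/n_r + s_c^2/n_c) = sqrt(3.80612e-08 + 2.41844e-08) = sqrt(6.22456e-08) = 0.000249491
|mean_r - mean_c| = 0.000152381
t = 0.000152381 / 0.000249491 = 0.61

0.61


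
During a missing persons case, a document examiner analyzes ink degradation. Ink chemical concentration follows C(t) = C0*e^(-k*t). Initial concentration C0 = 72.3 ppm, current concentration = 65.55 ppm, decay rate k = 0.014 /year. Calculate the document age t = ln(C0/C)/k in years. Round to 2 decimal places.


Document age estimation:
C0/C = 72.3 / 65.55 = 1.102975
ln(C0/C) = 0.098011
t = 0.098011 / 0.014 = 7.00 years

7.00


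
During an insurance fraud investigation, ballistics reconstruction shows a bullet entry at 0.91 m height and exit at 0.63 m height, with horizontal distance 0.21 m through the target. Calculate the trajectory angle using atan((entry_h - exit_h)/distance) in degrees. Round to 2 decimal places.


Bullet trajectory angle:
Height difference = 0.91 - 0.63 = 0.28 m
angle = atan(0.28 / 0.21)
angle = atan(1.333333)
angle = 53.13 degrees

53.13


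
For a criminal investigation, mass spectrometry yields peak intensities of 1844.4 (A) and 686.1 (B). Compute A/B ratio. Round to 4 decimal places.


Spectral peak ratio:
Peak A = 1844.4 counts
Peak B = 686.1 counts
Ratio = 1844.4 / 686.1 = 2.6882

2.6882


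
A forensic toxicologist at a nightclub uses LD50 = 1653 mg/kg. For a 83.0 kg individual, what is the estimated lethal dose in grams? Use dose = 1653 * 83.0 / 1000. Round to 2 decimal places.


Lethal dose calculation:
Lethal dose = LD50 * body_weight / 1000
= 1653 * 83.0 / 1000
= 137199 / 1000
= 137.20 g

137.20


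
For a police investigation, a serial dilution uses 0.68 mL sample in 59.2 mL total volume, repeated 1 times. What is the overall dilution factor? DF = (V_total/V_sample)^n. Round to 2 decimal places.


Dilution factor calculation:
Single dilution = V_total / V_sample = 59.2 / 0.68 ≈ 87.058824
Number of dilutions = 1
Total DF = (59.2 / 0.68)^1 (full precision, rounded at the end) = 87.06

87.06


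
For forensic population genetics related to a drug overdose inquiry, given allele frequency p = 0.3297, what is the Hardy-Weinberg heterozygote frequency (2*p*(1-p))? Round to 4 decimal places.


Hardy-Weinberg heterozygote frequency:
q = 1 - p = 1 - 0.3297 = 0.6703
2pq = 2 * 0.3297 * 0.6703 = 0.4420

0.4420


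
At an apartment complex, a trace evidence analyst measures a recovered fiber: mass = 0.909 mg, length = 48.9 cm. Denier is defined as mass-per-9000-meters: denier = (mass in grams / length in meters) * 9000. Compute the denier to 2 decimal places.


Denier calculation:
Mass in grams = 0.909 mg / 1000 = 0.000909 g
Length in meters = 48.9 cm / 100 = 0.489 m
Linear density = mass / length = 0.000909 / 0.489 = 0.0018589 g/m
Denier = (g/m) * 9000 = 0.0018589 * 9000 = 16.73

16.73


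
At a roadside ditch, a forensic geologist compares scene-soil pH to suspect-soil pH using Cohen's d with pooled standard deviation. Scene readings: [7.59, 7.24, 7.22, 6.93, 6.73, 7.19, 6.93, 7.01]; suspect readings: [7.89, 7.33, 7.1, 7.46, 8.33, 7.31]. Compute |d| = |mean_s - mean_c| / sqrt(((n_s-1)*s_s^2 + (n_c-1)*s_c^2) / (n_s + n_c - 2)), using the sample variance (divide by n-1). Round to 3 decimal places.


Pooled-variance Cohen's d for soil pH comparison:
Scene mean = 56.84 / 8 = 7.105
Suspect mean = 45.42 / 6 = 7.57
Scene sample variance s_s^2 = 0.069257
Suspect sample variance s_c^2 = 0.20764
Pooled variance = ((n_s-1)*s_s^2 + (n_c-1)*s_c^2) / (n_s + n_c - 2) = 0.126917
Pooled SD = sqrt(0.126917) = 0.356254
Mean difference = -0.465
|d| = |-0.465| / 0.356254 = 1.305

1.305


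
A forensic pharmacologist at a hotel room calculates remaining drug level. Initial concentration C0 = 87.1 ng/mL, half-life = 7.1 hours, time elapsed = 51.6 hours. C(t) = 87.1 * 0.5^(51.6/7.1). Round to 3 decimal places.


Drug concentration decay:
Number of half-lives = t / t_half = 51.6 / 7.1 = 7.267606
Decay factor = 0.5^7.267606 = 0.00648982
C(t) = 87.1 * 0.00648982 = 0.565 ng/mL

0.565


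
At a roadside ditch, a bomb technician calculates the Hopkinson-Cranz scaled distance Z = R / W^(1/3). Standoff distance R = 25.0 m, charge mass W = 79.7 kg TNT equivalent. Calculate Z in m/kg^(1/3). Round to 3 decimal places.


Scaled distance calculation:
W^(1/3) = 79.7^(1/3) = 4.303477
Z = R / W^(1/3) = 25.0 / 4.303477
Z = 5.809 m/kg^(1/3)

5.809


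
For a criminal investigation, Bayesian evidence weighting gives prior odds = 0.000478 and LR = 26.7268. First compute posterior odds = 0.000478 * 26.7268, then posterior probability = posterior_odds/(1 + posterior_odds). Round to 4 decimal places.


Bayesian evidence evaluation:
Posterior odds = prior_odds * LR = 0.000478 * 26.7268 = 0.01277541
Posterior probability = posterior_odds / (1 + posterior_odds)
= 0.01277541 / (1 + 0.01277541)
= 0.01277541 / 1.01277541
= 0.0126

0.0126


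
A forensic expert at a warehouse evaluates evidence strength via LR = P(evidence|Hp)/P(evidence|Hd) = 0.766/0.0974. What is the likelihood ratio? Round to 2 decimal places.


Likelihood ratio calculation:
LR = P(E|Hp) / P(E|Hd)
LR = 0.766 / 0.0974
LR = 7.86

7.86


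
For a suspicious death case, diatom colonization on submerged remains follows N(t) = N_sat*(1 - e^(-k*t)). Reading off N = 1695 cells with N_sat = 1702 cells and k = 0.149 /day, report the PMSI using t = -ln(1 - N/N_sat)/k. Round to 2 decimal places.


PMSI from diatom colonization curve:
N / N_sat = 1695 / 1702 = 0.995887
1 - N/N_sat = 0.004113
ln(1 - N/N_sat) = -5.493603
t = -ln(1 - N/N_sat) / k = -(-5.493603) / 0.149 = 36.87 days

36.87


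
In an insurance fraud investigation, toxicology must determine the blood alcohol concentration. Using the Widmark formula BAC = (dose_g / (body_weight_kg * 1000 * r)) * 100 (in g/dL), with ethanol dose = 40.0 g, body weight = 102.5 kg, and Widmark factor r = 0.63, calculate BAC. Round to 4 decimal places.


Applying the Widmark formula:
BAC = (dose_g / (body_wt * 1000 * r)) * 100
Denominator = 102.5 * 1000 * 0.63 = 64575
BAC = (40.0 / 64575) * 100
BAC = 0.0619 g/dL

0.0619


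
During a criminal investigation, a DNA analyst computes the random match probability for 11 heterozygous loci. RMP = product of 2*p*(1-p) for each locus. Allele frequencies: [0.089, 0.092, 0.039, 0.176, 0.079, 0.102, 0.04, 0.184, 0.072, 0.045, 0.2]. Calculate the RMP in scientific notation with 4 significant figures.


Computing RMP for 11 loci:
Locus 1: 2 * 0.089 * 0.911 = 0.162158
Locus 2: 2 * 0.092 * 0.908 = 0.167072
Locus 3: 2 * 0.039 * 0.961 = 0.074958
Locus 4: 2 * 0.176 * 0.824 = 0.290048
Locus 5: 2 * 0.079 * 0.921 = 0.145518
Locus 6: 2 * 0.102 * 0.898 = 0.183192
Locus 7: 2 * 0.04 * 0.96 = 0.0768
Locus 8: 2 * 0.184 * 0.816 = 0.300288
Locus 9: 2 * 0.072 * 0.928 = 0.133632
Locus 10: 2 * 0.045 * 0.955 = 0.08595
Locus 11: 2 * 0.2 * 0.8 = 0.32
RMP = 1.331e-09

1.331e-09


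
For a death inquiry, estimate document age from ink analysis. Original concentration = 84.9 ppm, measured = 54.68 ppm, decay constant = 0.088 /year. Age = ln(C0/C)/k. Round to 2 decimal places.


Document age estimation:
C0/C = 84.9 / 54.68 = 1.55267
ln(C0/C) = 0.439976
t = 0.439976 / 0.088 = 5.00 years

5.00


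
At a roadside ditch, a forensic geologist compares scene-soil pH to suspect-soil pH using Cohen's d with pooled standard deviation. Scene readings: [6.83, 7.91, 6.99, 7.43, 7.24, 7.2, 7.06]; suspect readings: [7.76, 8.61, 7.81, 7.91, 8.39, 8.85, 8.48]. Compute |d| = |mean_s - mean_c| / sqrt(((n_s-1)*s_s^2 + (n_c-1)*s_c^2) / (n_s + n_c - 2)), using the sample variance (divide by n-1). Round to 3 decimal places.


Pooled-variance Cohen's d for soil pH comparison:
Scene mean = 50.66 / 7 = 7.237143
Suspect mean = 57.81 / 7 = 8.258571
Scene sample variance s_s^2 = 0.124924
Suspect sample variance s_c^2 = 0.185148
Pooled variance = ((n_s-1)*s_s^2 + (n_c-1)*s_c^2) / (n_s + n_c - 2) = 0.155036
Pooled SD = sqrt(0.155036) = 0.393746
Mean difference = -1.021429
|d| = |-1.021429| / 0.393746 = 2.594

2.594


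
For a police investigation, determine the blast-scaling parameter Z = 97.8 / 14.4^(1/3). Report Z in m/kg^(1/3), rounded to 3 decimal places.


Scaled distance calculation:
W^(1/3) = 14.4^(1/3) = 2.432881
Z = R / W^(1/3) = 97.8 / 2.432881
Z = 40.199 m/kg^(1/3)

40.199


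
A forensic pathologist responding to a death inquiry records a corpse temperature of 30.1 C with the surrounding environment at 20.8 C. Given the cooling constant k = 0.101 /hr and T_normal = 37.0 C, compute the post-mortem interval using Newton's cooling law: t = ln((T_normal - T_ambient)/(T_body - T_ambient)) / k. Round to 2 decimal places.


Using Newton's law of cooling:
t = ln((T_normal - T_ambient) / (T_body - T_ambient)) / k
T_normal - T_ambient = 16.2
T_body - T_ambient = 9.3
Ratio = 1.741935
ln(ratio) = 0.554997
t = 0.554997 / 0.101 = 5.50 hours

5.50


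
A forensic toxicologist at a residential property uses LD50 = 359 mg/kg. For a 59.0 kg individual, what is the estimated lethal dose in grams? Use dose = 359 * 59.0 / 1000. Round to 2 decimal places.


Lethal dose calculation:
Lethal dose = LD50 * body_weight / 1000
= 359 * 59.0 / 1000
= 21181 / 1000
= 21.18 g

21.18


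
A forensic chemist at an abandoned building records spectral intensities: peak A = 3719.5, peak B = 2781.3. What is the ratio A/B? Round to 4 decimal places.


Spectral peak ratio:
Peak A = 3719.5 counts
Peak B = 2781.3 counts
Ratio = 3719.5 / 2781.3 = 1.3373

1.3373


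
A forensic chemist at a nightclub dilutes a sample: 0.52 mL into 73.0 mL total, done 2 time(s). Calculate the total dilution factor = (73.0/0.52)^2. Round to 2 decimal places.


Dilution factor calculation:
Single dilution = V_total / V_sample = 73.0 / 0.52 ≈ 140.384615
Number of dilutions = 2
Total DF = (73.0 / 0.52)^2 (full precision, rounded at the end) = 19707.84

19707.84


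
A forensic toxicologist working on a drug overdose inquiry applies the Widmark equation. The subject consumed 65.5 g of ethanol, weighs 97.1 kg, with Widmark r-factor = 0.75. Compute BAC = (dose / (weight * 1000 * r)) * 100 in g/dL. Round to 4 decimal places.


Applying the Widmark formula:
BAC = (dose_g / (body_wt * 1000 * r)) * 100
Denominator = 97.1 * 1000 * 0.75 = 72825
BAC = (65.5 / 72825) * 100
BAC = 0.0899 g/dL

0.0899


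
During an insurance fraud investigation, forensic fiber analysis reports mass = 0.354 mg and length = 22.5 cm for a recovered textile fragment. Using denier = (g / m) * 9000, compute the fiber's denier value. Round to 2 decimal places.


Denier calculation:
Mass in grams = 0.354 mg / 1000 = 0.000354 g
Length in meters = 22.5 cm / 100 = 0.225 m
Linear density = mass / length = 0.000354 / 0.225 = 0.00157333 g/m
Denier = (g/m) * 9000 = 0.00157333 * 9000 = 14.16

14.16
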